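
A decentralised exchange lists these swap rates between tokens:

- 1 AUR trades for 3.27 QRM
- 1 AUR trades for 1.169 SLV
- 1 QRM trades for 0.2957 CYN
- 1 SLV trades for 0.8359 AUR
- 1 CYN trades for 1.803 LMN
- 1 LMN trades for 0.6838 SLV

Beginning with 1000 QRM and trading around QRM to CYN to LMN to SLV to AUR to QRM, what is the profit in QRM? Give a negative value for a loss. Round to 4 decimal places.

1000 QRM × 0.2957 = 295.7 CYN
295.7 CYN × 1.803 = 533.1471 LMN
533.1471 LMN × 0.6838 = 364.56598698 SLV
364.56598698 SLV × 0.8359 = 304.740708516582 AUR
304.740708516582 AUR × 3.27 = 996.50211684922314 QRM
Net change: 996.50211684922314 − 1000 = -3.49788315077686 QRM

-3.4979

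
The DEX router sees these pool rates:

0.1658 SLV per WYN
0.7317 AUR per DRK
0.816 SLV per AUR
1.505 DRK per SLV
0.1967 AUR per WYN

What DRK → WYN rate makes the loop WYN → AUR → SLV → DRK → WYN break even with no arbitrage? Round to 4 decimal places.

4.1397

Known legs of the cycle: 0.1967 × 0.816 × 1.505 = 0.241563336
For no arbitrage the full-cycle product must be 1, so the missing rate is 1 / 0.241563336 ≈ 4.139701.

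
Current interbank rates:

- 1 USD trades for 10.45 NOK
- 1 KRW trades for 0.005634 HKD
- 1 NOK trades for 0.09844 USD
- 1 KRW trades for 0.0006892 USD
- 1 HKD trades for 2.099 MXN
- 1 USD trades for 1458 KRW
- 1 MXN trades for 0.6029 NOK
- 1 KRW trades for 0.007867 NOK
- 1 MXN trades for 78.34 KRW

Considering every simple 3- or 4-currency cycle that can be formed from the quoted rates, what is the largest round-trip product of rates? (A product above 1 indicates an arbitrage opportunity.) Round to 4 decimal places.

1.1291

NOK→USD→KRW→NOK: 0.09844 × 1458 × 0.007867 = 1.12912
KRW→HKD→MXN→KRW: 0.005634 × 2.099 × 78.34 = 0.92643
Maximum is NOK→USD→KRW→NOK at 1.1291; arbitrage exists.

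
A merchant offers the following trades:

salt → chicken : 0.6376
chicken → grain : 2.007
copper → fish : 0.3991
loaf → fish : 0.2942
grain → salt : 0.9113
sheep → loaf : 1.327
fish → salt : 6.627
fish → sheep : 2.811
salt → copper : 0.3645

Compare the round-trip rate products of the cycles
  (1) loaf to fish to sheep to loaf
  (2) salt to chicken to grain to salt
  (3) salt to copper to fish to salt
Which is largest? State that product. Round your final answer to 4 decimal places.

1.1662

(1) 0.2942 × 2.811 × 1.327 = 1.09742
(2) 0.6376 × 2.007 × 0.9113 = 1.16616
(3) 0.3645 × 0.3991 × 6.627 = 0.96404
Highest is cycle (2) at 1.1662 (>1, arbitrage).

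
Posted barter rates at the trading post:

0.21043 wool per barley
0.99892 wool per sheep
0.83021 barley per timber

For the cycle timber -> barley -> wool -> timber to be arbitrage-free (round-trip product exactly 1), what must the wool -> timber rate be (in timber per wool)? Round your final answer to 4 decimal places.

5.7241

Known legs of the cycle: 0.83021 × 0.21043 = 0.1747010903
For no arbitrage the full-cycle product must be 1, so the missing rate is 1 / 0.1747010903 ≈ 5.724063.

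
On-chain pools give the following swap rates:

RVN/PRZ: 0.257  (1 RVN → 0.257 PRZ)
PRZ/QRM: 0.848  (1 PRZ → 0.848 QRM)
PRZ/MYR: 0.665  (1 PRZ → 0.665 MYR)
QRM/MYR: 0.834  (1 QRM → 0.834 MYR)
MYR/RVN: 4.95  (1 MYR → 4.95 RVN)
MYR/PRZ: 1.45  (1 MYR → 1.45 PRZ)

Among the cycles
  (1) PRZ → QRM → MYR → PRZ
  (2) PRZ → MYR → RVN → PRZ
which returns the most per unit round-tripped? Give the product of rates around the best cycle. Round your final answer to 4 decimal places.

1.0255

(1) 0.848 × 0.834 × 1.45 = 1.02549
(2) 0.665 × 4.95 × 0.257 = 0.84598
Highest is cycle (1) at 1.0255 (>1, arbitrage).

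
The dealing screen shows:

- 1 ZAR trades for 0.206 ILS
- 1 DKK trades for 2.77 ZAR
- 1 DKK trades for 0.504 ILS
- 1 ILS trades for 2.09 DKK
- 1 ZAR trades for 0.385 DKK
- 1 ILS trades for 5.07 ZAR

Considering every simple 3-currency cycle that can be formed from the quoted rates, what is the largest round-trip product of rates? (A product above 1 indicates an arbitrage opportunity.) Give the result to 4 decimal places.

ILS→DKK→ZAR→ILS: 2.09 × 2.77 × 0.206 = 1.19260
ILS→ZAR→DKK→ILS: 5.07 × 0.385 × 0.504 = 0.98378
Maximum is ILS→DKK→ZAR→ILS at 1.1926; arbitrage exists.

1.1926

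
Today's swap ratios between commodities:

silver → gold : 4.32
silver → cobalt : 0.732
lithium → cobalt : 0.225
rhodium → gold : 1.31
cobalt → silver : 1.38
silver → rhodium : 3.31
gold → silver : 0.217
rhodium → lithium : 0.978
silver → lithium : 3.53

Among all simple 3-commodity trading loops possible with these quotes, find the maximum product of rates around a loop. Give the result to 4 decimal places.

cobalt→silver→lithium→cobalt: 1.38 × 3.53 × 0.225 = 1.09607
gold→silver→rhodium→gold: 0.217 × 3.31 × 1.31 = 0.94093
Maximum is cobalt→silver→lithium→cobalt at 1.0961; arbitrage exists.

1.0961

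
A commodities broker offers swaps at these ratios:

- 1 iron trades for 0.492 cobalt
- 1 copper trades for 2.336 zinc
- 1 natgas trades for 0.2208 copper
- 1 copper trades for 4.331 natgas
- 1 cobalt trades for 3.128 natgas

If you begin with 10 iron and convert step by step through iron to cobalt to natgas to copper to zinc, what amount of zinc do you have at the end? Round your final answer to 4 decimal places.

10 iron × 0.492 = 4.92 cobalt
4.92 cobalt × 3.128 = 15.38976 natgas
15.38976 natgas × 0.2208 = 3.398059008 copper
3.398059008 copper × 2.336 = 7.937865842688 zinc

7.9379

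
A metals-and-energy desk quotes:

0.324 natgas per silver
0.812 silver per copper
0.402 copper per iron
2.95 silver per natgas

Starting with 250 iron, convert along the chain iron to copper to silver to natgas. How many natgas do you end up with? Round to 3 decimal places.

250 iron × 0.402 = 100.5 copper
100.5 copper × 0.812 = 81.606 silver
81.606 silver × 0.324 = 26.440344 natgas

26.440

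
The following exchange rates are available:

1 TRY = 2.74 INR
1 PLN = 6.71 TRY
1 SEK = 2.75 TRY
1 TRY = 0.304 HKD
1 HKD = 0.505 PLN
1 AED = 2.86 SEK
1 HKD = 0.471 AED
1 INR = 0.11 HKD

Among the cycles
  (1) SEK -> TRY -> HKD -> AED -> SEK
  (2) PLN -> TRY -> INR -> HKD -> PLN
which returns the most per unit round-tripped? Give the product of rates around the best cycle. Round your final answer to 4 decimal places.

1.1261

(1) 2.75 × 0.304 × 0.471 × 2.86 = 1.12614
(2) 6.71 × 2.74 × 0.11 × 0.505 = 1.02131
Highest is cycle (1) at 1.1261 (>1, arbitrage).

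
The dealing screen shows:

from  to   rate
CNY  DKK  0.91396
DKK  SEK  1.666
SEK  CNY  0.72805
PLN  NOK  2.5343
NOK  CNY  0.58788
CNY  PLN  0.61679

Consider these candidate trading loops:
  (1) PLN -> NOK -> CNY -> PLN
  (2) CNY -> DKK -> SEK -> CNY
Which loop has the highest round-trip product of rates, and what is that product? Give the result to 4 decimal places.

1.1086

(1) 2.5343 × 0.58788 × 0.61679 = 0.91893
(2) 0.91396 × 1.666 × 0.72805 = 1.10857
Highest is cycle (2) at 1.1086 (>1, arbitrage).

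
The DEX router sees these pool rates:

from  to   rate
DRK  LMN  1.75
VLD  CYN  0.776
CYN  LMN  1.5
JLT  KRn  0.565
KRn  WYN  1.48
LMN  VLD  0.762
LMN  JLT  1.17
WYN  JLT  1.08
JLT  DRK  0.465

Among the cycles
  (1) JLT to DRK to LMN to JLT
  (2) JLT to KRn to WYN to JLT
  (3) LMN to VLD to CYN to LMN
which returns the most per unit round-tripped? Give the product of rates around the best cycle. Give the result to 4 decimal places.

0.9521

(1) 0.465 × 1.75 × 1.17 = 0.95209
(2) 0.565 × 1.48 × 1.08 = 0.90310
(3) 0.762 × 0.776 × 1.5 = 0.88697
Highest is cycle (1) at 0.9521 (≤1, no arbitrage).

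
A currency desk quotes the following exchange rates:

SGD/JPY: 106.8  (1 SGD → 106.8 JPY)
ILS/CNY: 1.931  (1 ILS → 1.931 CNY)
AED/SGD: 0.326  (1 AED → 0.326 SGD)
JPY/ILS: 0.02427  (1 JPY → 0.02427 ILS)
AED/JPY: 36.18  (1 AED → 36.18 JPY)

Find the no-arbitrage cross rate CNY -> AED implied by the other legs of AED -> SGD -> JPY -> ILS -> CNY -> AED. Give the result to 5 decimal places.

Known legs of the cycle: 0.326 × 106.8 × 0.02427 × 1.931 = 1.631702214216
For no arbitrage the full-cycle product must be 1, so the missing rate is 1 / 1.631702214216 ≈ 0.6128569.

0.61286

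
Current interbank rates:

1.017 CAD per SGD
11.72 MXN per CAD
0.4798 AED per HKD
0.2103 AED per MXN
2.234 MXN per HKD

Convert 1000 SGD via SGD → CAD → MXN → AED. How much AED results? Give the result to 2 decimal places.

2506.62

1000 SGD × 1.017 = 1017 CAD
1017 CAD × 11.72 = 11919.24 MXN
11919.24 MXN × 0.2103 = 2506.616172 AED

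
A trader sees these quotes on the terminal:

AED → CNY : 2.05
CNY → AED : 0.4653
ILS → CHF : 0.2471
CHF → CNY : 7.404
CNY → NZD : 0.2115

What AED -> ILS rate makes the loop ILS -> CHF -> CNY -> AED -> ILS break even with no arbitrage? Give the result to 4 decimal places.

Known legs of the cycle: 0.2471 × 7.404 × 0.4653 = 0.85127956452
For no arbitrage the full-cycle product must be 1, so the missing rate is 1 / 0.85127956452 ≈ 1.174702.

1.1747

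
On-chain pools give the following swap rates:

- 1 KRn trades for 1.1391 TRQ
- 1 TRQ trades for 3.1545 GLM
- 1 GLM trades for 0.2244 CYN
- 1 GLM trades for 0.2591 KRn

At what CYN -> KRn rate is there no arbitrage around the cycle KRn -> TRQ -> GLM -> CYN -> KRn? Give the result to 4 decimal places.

1.2402

Known legs of the cycle: 1.1391 × 3.1545 × 0.2244 = 0.80633448918
For no arbitrage the full-cycle product must be 1, so the missing rate is 1 / 0.80633448918 ≈ 1.240180.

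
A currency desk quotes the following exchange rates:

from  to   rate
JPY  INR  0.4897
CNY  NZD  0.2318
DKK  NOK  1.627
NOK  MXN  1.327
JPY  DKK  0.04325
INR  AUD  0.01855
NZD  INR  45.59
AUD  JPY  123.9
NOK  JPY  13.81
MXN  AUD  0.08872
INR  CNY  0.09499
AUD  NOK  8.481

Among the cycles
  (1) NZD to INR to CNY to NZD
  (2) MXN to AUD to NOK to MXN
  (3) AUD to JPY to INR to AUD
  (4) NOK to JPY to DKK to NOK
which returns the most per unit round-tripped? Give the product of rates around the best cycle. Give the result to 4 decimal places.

(1) 45.59 × 0.09499 × 0.2318 = 1.00383
(2) 0.08872 × 8.481 × 1.327 = 0.99848
(3) 123.9 × 0.4897 × 0.01855 = 1.12550
(4) 13.81 × 0.04325 × 1.627 = 0.97178
Highest is cycle (3) at 1.1255 (>1, arbitrage).

1.1255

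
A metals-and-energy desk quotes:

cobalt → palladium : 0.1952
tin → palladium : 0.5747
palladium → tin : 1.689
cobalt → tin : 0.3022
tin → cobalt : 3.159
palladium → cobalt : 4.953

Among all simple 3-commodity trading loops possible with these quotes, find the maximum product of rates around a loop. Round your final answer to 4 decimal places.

1.0415

palladium→tin→cobalt→palladium: 1.689 × 3.159 × 0.1952 = 1.04150
palladium→cobalt→tin→palladium: 4.953 × 0.3022 × 0.5747 = 0.86021
Maximum is palladium→tin→cobalt→palladium at 1.0415; arbitrage exists.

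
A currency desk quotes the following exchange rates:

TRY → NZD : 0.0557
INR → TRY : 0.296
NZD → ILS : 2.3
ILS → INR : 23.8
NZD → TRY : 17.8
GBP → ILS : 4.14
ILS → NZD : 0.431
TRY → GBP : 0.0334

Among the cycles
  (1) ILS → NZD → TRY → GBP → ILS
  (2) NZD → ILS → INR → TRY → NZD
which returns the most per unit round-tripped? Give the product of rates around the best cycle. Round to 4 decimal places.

(1) 0.431 × 17.8 × 0.0334 × 4.14 = 1.06083
(2) 2.3 × 23.8 × 0.296 × 0.0557 = 0.90251
Highest is cycle (1) at 1.0608 (>1, arbitrage).

1.0608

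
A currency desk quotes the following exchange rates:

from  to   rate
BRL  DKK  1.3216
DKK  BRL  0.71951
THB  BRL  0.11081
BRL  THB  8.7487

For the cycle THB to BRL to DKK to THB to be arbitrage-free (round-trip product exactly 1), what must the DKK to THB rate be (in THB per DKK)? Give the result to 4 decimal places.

Known legs of the cycle: 0.11081 × 1.3216 = 0.146446496
For no arbitrage the full-cycle product must be 1, so the missing rate is 1 / 0.146446496 ≈ 6.828432.

6.8284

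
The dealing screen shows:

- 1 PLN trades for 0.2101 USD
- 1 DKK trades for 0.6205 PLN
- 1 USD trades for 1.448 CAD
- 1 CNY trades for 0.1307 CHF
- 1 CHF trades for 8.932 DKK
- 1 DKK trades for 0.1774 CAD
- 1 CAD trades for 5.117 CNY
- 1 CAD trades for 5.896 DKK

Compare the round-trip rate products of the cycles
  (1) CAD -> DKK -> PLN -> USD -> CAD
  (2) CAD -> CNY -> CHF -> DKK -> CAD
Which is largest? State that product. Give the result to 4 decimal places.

(1) 5.896 × 0.6205 × 0.2101 × 1.448 = 1.11300
(2) 5.117 × 0.1307 × 8.932 × 0.1774 = 1.05973
Highest is cycle (1) at 1.1130 (>1, arbitrage).

1.1130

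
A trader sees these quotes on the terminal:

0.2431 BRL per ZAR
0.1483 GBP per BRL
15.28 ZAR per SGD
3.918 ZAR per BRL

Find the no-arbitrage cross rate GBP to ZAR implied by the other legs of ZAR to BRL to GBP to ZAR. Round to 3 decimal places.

Known legs of the cycle: 0.2431 × 0.1483 = 0.03605173
For no arbitrage the full-cycle product must be 1, so the missing rate is 1 / 0.03605173 ≈ 27.73792.

27.738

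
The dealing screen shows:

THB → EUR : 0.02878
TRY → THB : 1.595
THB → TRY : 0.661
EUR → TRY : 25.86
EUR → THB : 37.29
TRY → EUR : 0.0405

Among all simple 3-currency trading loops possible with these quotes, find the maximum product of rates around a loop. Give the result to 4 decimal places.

THB→EUR→TRY→THB: 0.02878 × 25.86 × 1.595 = 1.18708
THB→TRY→EUR→THB: 0.661 × 0.0405 × 37.29 = 0.99827
Maximum is THB→EUR→TRY→THB at 1.1871; arbitrage exists.

1.1871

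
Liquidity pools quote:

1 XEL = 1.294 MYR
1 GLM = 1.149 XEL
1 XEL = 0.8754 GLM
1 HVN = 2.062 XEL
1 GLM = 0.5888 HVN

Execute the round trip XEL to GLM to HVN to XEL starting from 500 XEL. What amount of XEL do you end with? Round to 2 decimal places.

500 XEL × 0.8754 = 437.7 GLM
437.7 GLM × 0.5888 = 257.71776 HVN
257.71776 HVN × 2.062 = 531.41402112 XEL

531.41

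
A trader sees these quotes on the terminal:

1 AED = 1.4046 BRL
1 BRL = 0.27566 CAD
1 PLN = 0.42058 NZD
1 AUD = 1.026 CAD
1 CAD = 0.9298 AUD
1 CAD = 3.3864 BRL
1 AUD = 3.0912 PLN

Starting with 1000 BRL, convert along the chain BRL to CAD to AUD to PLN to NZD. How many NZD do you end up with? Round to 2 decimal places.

1000 BRL × 0.27566 = 275.66 CAD
275.66 CAD × 0.9298 = 256.308668 AUD
256.308668 AUD × 3.0912 = 792.3013545216 PLN
792.3013545216 PLN × 0.42058 = 333.226103684694528 NZD

333.23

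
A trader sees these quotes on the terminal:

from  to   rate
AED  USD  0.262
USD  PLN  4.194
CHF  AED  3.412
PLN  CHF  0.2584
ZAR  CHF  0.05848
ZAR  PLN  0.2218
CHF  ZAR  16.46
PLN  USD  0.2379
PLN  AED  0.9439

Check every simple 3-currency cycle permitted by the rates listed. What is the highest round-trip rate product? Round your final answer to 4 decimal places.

1.0372

USD→PLN→AED→USD: 4.194 × 0.9439 × 0.262 = 1.03718
CHF→ZAR→PLN→CHF: 16.46 × 0.2218 × 0.2584 = 0.94337
Maximum is USD→PLN→AED→USD at 1.0372; arbitrage exists.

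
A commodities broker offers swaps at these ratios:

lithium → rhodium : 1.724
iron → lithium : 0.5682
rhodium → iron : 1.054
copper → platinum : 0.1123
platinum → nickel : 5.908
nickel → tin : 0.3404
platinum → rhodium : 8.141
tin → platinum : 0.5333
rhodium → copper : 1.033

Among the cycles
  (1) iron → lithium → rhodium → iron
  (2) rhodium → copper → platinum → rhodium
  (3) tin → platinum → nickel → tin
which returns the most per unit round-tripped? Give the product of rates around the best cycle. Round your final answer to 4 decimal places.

1.0725

(1) 0.5682 × 1.724 × 1.054 = 1.03247
(2) 1.033 × 0.1123 × 8.141 = 0.94440
(3) 0.5333 × 5.908 × 0.3404 = 1.07251
Highest is cycle (3) at 1.0725 (>1, arbitrage).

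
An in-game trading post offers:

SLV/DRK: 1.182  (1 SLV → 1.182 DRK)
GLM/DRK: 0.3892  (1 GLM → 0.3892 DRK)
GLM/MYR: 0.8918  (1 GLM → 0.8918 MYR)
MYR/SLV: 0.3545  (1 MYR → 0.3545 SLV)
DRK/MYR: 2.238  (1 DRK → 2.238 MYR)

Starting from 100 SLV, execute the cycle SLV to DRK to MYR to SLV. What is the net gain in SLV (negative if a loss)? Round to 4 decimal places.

100 SLV × 1.182 = 118.2 DRK
118.2 DRK × 2.238 = 264.5316 MYR
264.5316 MYR × 0.3545 = 93.7764522 SLV
Net change: 93.7764522 − 100 = -6.2235478 SLV

-6.2235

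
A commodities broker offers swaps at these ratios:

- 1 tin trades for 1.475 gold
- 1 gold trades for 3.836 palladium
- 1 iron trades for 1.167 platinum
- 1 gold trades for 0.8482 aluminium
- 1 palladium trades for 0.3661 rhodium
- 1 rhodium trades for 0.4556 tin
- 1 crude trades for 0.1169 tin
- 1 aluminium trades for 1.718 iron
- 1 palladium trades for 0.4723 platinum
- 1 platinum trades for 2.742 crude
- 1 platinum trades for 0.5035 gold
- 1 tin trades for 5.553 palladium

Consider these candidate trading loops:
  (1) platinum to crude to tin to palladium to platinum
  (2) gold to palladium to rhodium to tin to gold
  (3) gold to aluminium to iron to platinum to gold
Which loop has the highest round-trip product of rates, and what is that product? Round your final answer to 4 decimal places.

0.9437

(1) 2.742 × 0.1169 × 5.553 × 0.4723 = 0.84067
(2) 3.836 × 0.3661 × 0.4556 × 1.475 = 0.94374
(3) 0.8482 × 1.718 × 1.167 × 0.5035 = 0.85623
Highest is cycle (2) at 0.9437 (≤1, no arbitrage).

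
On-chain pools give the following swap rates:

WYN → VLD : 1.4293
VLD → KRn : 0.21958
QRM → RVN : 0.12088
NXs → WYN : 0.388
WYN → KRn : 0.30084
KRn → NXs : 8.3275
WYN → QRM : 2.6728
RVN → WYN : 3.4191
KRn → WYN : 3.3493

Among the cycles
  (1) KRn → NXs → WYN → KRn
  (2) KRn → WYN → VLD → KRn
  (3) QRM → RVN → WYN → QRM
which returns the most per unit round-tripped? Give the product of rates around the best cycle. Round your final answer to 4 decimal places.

1.1047

(1) 8.3275 × 0.388 × 0.30084 = 0.97204
(2) 3.3493 × 1.4293 × 0.21958 = 1.05116
(3) 0.12088 × 3.4191 × 2.6728 = 1.10467
Highest is cycle (3) at 1.1047 (>1, arbitrage).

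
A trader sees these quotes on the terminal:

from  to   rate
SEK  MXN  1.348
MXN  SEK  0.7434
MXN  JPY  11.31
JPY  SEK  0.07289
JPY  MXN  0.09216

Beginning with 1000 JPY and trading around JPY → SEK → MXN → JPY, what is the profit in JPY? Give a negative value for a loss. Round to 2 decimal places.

1000 JPY × 0.07289 = 72.89 SEK
72.89 SEK × 1.348 = 98.25572 MXN
98.25572 MXN × 11.31 = 1111.2721932 JPY
Net change: 1111.2721932 − 1000 = 111.2721932 JPY

111.27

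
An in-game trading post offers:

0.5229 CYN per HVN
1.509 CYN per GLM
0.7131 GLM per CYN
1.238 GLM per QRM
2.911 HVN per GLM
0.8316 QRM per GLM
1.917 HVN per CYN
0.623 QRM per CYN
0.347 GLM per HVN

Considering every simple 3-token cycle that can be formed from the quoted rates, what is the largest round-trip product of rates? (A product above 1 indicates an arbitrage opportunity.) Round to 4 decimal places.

1.1639

GLM→CYN→QRM→GLM: 1.509 × 0.623 × 1.238 = 1.16385
GLM→HVN→CYN→GLM: 2.911 × 0.5229 × 0.7131 = 1.08545
GLM→CYN→HVN→GLM: 1.509 × 1.917 × 0.347 = 1.00379
Maximum is GLM→CYN→QRM→GLM at 1.1639; arbitrage exists.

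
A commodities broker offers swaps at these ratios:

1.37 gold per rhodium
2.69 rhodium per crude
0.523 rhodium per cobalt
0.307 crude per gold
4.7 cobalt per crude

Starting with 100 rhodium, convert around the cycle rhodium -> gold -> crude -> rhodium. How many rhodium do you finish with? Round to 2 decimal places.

113.14

100 rhodium × 1.37 = 137 gold
137 gold × 0.307 = 42.059 crude
42.059 crude × 2.69 = 113.13871 rhodium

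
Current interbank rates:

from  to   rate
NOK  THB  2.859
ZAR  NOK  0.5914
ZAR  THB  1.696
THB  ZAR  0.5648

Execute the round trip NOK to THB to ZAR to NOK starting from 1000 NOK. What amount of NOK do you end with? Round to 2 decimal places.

1000 NOK × 2.859 = 2859 THB
2859 THB × 0.5648 = 1614.7632 ZAR
1614.7632 ZAR × 0.5914 = 954.97095648 NOK

954.97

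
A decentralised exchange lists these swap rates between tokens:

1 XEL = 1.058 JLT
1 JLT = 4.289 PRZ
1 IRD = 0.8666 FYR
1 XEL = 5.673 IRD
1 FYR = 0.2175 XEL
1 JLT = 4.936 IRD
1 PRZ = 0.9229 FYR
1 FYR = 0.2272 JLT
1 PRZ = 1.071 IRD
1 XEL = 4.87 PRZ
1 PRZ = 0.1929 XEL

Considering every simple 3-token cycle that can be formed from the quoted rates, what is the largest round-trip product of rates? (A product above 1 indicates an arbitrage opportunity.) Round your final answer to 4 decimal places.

1.0693

XEL→IRD→FYR→XEL: 5.673 × 0.8666 × 0.2175 = 1.06928
PRZ→FYR→XEL→PRZ: 0.9229 × 0.2175 × 4.87 = 0.97756
JLT→IRD→FYR→JLT: 4.936 × 0.8666 × 0.2272 = 0.97186
PRZ→FYR→JLT→PRZ: 0.9229 × 0.2272 × 4.289 = 0.89933
PRZ→XEL→JLT→PRZ: 0.1929 × 1.058 × 4.289 = 0.87533
Maximum is XEL→IRD→FYR→XEL at 1.0693; arbitrage exists.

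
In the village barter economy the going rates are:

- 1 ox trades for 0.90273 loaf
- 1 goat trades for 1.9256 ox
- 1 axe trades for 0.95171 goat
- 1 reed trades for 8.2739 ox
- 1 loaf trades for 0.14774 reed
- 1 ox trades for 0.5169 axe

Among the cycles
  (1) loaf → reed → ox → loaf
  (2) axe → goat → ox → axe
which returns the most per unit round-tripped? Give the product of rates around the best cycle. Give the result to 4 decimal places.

1.1035

(1) 0.14774 × 8.2739 × 0.90273 = 1.10348
(2) 0.95171 × 1.9256 × 0.5169 = 0.94728
Highest is cycle (1) at 1.1035 (>1, arbitrage).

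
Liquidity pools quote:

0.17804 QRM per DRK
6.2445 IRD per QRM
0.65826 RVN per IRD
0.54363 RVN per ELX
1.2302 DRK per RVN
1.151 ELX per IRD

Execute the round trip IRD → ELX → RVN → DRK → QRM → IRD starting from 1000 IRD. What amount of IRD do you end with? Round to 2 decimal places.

1000 IRD × 1.151 = 1151 ELX
1151 ELX × 0.54363 = 625.71813 RVN
625.71813 RVN × 1.2302 = 769.758443526 DRK
769.758443526 DRK × 0.17804 = 137.04779328536904 QRM
137.04779328536904 QRM × 6.2445 = 855.79494517048697028 IRD

855.79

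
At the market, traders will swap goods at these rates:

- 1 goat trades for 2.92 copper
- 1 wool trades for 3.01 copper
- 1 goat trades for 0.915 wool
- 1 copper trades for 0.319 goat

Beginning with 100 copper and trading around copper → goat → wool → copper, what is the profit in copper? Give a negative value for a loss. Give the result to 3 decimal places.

100 copper × 0.319 = 31.9 goat
31.9 goat × 0.915 = 29.1885 wool
29.1885 wool × 3.01 = 87.857385 copper
Net change: 87.857385 − 100 = -12.142615 copper

-12.143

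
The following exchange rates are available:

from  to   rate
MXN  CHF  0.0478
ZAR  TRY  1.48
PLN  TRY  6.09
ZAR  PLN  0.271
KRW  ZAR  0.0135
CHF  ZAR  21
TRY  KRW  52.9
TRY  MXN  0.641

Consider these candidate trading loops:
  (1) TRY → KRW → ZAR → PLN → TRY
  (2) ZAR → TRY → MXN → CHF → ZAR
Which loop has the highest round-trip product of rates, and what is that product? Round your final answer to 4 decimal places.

(1) 52.9 × 0.0135 × 0.271 × 6.09 = 1.17863
(2) 1.48 × 0.641 × 0.0478 × 21 = 0.95228
Highest is cycle (1) at 1.1786 (>1, arbitrage).

1.1786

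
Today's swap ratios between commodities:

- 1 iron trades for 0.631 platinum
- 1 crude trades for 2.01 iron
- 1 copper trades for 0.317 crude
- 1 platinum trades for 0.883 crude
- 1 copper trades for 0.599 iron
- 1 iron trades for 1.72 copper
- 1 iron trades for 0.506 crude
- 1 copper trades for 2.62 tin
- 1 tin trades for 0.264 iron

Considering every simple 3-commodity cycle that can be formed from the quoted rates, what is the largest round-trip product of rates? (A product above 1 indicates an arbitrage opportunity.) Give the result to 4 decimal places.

tin→iron→copper→tin: 0.264 × 1.72 × 2.62 = 1.18969
platinum→crude→iron→platinum: 0.883 × 2.01 × 0.631 = 1.11992
crude→iron→copper→crude: 2.01 × 1.72 × 0.317 = 1.09593
Maximum is tin→iron→copper→tin at 1.1897; arbitrage exists.

1.1897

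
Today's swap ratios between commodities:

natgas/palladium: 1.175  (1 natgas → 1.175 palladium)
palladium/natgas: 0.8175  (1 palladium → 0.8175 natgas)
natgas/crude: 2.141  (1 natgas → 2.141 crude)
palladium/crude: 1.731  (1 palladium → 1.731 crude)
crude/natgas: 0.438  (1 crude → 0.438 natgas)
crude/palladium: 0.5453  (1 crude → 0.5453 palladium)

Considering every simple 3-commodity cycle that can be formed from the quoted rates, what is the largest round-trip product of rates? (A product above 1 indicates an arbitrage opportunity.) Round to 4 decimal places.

crude→palladium→natgas→crude: 0.5453 × 0.8175 × 2.141 = 0.95442
crude→natgas→palladium→crude: 0.438 × 1.175 × 1.731 = 0.89086
Maximum is crude→palladium→natgas→crude at 0.9544; no arbitrage — every cycle loses value.

0.9544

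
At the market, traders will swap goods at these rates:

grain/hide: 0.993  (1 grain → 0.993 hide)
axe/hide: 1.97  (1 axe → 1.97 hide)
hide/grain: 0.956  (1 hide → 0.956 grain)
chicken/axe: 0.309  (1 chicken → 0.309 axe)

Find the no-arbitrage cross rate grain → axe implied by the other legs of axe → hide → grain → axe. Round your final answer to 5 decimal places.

Known legs of the cycle: 1.97 × 0.956 = 1.88332
For no arbitrage the full-cycle product must be 1, so the missing rate is 1 / 1.88332 ≈ 0.5309772.

0.53098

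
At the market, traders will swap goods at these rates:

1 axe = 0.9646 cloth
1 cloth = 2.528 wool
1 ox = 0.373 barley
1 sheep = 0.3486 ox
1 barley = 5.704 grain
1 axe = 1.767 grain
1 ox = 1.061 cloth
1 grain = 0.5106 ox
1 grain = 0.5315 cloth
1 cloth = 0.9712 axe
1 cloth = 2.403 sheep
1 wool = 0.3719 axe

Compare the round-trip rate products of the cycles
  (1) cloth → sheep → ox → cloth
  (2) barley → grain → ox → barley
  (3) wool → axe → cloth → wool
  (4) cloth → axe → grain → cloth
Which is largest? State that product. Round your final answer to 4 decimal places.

1.0863

(1) 2.403 × 0.3486 × 1.061 = 0.88878
(2) 5.704 × 0.5106 × 0.373 = 1.08635
(3) 0.3719 × 0.9646 × 2.528 = 0.90688
(4) 0.9712 × 1.767 × 0.5315 = 0.91211
Highest is cycle (2) at 1.0863 (>1, arbitrage).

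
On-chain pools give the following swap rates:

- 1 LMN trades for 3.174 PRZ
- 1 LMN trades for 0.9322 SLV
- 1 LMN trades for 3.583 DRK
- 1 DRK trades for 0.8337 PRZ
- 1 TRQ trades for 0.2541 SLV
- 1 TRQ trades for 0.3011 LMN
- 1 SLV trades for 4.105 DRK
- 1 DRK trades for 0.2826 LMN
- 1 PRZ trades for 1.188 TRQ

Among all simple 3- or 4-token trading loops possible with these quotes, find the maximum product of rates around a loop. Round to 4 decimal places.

PRZ→TRQ→LMN→PRZ: 1.188 × 0.3011 × 3.174 = 1.13536
SLV→DRK→LMN→SLV: 4.105 × 0.2826 × 0.9322 = 1.08142
DRK→PRZ→TRQ→LMN→DRK: 0.8337 × 1.188 × 0.3011 × 3.583 = 1.06852
SLV→DRK→PRZ→TRQ→SLV: 4.105 × 0.8337 × 1.188 × 0.2541 = 1.03310
Maximum is PRZ→TRQ→LMN→PRZ at 1.1354; arbitrage exists.

1.1354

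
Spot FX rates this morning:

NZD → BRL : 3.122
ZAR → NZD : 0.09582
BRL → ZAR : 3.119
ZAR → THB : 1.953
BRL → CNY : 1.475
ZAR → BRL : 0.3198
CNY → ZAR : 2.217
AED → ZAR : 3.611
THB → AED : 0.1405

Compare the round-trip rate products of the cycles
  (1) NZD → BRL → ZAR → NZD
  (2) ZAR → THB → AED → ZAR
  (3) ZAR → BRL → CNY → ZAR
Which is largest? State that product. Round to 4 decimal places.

1.0458

(1) 3.122 × 3.119 × 0.09582 = 0.93305
(2) 1.953 × 0.1405 × 3.611 = 0.99085
(3) 0.3198 × 1.475 × 2.217 = 1.04577
Highest is cycle (3) at 1.0458 (>1, arbitrage).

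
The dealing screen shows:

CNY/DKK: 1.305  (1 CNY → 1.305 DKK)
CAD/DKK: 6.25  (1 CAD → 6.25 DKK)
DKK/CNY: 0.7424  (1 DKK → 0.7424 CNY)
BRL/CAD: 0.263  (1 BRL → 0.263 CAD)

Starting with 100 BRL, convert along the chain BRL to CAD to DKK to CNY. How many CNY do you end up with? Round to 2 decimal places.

100 BRL × 0.263 = 26.3 CAD
26.3 CAD × 6.25 = 164.375 DKK
164.375 DKK × 0.7424 = 122.032 CNY

122.03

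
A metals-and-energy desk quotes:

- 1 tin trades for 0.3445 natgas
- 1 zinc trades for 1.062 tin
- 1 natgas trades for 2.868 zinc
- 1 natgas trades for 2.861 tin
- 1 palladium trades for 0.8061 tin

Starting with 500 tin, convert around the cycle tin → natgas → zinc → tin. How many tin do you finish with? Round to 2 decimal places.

524.64

500 tin × 0.3445 = 172.25 natgas
172.25 natgas × 2.868 = 494.013 zinc
494.013 zinc × 1.062 = 524.641806 tin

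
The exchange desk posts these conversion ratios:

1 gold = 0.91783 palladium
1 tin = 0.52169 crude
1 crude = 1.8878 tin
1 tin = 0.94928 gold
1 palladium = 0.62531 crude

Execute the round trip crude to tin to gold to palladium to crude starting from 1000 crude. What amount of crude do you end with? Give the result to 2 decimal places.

1000 crude × 1.8878 = 1887.8 tin
1887.8 tin × 0.94928 = 1792.050784 gold
1792.050784 gold × 0.91783 = 1644.79797107872 palladium
1644.79797107872 palladium × 0.62531 = 1028.5086192952344032 crude

1028.51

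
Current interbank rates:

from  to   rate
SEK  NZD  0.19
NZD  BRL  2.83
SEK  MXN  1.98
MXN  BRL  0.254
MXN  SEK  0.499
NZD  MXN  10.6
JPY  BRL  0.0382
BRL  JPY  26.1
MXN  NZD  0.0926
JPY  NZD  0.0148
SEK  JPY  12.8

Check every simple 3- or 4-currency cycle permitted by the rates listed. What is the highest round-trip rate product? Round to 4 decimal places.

BRL→JPY→NZD→BRL: 26.1 × 0.0148 × 2.83 = 1.09317
BRL→JPY→NZD→MXN→BRL: 26.1 × 0.0148 × 10.6 × 0.254 = 1.04002
SEK→NZD→MXN→SEK: 0.19 × 10.6 × 0.499 = 1.00499
SEK→JPY→NZD→MXN→SEK: 12.8 × 0.0148 × 10.6 × 0.499 = 1.00202
Maximum is BRL→JPY→NZD→BRL at 1.0932; arbitrage exists.

1.0932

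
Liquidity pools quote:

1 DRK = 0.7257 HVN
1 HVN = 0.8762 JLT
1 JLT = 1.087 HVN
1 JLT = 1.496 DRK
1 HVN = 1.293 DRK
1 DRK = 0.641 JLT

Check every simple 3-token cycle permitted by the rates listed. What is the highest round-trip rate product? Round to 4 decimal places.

0.9512

HVN→JLT→DRK→HVN: 0.8762 × 1.496 × 0.7257 = 0.95124
HVN→DRK→JLT→HVN: 1.293 × 0.641 × 1.087 = 0.90092
Maximum is HVN→JLT→DRK→HVN at 0.9512; no arbitrage — every cycle loses value.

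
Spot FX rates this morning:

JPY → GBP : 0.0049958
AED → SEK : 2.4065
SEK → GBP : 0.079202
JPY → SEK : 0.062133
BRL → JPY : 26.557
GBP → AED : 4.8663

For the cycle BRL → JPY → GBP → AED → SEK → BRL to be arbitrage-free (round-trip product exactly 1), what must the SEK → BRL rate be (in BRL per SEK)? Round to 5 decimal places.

Known legs of the cycle: 26.557 × 0.0049958 × 4.8663 × 2.4065 = 1.55370585476123757
For no arbitrage the full-cycle product must be 1, so the missing rate is 1 / 1.55370585476123757 ≈ 0.6436225.

0.64362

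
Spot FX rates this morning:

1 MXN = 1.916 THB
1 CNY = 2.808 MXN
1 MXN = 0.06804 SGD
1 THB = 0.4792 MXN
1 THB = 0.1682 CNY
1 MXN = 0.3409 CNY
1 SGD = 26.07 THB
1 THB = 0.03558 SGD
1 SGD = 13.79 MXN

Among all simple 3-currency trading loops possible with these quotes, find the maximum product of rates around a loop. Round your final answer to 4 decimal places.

0.9401

THB→SGD→MXN→THB: 0.03558 × 13.79 × 1.916 = 0.94008
CNY→MXN→THB→CNY: 2.808 × 1.916 × 0.1682 = 0.90494
THB→MXN→SGD→THB: 0.4792 × 0.06804 × 26.07 = 0.85001
Maximum is THB→SGD→MXN→THB at 0.9401; no arbitrage — every cycle loses value.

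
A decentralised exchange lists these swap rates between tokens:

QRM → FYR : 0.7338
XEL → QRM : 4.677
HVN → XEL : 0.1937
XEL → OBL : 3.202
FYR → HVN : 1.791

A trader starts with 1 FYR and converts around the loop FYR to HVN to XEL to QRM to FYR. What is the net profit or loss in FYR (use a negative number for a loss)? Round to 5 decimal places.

1 FYR × 1.791 = 1.791 HVN
1.791 HVN × 0.1937 = 0.3469167 XEL
0.3469167 XEL × 4.677 = 1.6225294059 QRM
1.6225294059 QRM × 0.7338 = 1.19061207804942 FYR
Net change: 1.19061207804942 − 1 = 0.19061207804942 FYR

0.19061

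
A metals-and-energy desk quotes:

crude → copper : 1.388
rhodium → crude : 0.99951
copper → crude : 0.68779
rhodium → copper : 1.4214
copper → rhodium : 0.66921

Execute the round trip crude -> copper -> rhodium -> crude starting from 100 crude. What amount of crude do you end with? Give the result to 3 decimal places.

100 crude × 1.388 = 138.8 copper
138.8 copper × 0.66921 = 92.886348 rhodium
92.886348 rhodium × 0.99951 = 92.84083368948 crude

92.841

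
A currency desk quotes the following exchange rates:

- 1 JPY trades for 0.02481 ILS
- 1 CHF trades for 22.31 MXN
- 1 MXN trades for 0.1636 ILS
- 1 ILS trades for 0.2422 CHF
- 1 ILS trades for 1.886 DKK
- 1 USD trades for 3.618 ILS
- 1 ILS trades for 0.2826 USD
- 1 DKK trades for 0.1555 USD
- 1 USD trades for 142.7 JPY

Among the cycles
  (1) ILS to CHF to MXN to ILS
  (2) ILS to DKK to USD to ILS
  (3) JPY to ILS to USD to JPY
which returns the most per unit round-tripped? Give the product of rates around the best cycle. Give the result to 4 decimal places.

(1) 0.2422 × 22.31 × 0.1636 = 0.88401
(2) 1.886 × 0.1555 × 3.618 = 1.06106
(3) 0.02481 × 0.2826 × 142.7 = 1.00051
Highest is cycle (2) at 1.0611 (>1, arbitrage).

1.0611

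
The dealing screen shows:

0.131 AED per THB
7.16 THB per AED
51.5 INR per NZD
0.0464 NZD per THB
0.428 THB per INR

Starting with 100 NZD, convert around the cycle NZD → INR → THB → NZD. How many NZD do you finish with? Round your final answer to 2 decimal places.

100 NZD × 51.5 = 5150 INR
5150 INR × 0.428 = 2204.2 THB
2204.2 THB × 0.0464 = 102.27488 NZD

102.27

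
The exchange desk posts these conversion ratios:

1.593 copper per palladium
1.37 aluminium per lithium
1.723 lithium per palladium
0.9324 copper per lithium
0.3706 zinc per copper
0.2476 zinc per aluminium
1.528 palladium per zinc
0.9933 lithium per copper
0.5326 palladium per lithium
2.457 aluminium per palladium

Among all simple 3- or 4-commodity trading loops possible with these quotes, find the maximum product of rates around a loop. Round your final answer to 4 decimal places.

0.9296

zinc→palladium→aluminium→zinc: 1.528 × 2.457 × 0.2476 = 0.92956
zinc→palladium→lithium→copper→zinc: 1.528 × 1.723 × 0.9324 × 0.3706 = 0.90974
zinc→palladium→copper→zinc: 1.528 × 1.593 × 0.3706 = 0.90208
zinc→palladium→lithium→aluminium→zinc: 1.528 × 1.723 × 1.37 × 0.2476 = 0.89306
lithium→palladium→copper→lithium: 0.5326 × 1.593 × 0.9933 = 0.84275
Maximum is zinc→palladium→aluminium→zinc at 0.9296; no arbitrage — every cycle loses value.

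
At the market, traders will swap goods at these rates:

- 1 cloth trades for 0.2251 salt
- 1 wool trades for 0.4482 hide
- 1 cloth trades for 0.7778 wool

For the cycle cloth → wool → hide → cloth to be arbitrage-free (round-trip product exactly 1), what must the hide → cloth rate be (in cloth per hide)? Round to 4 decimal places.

2.8685

Known legs of the cycle: 0.7778 × 0.4482 = 0.34860996
For no arbitrage the full-cycle product must be 1, so the missing rate is 1 / 0.34860996 ≈ 2.868535.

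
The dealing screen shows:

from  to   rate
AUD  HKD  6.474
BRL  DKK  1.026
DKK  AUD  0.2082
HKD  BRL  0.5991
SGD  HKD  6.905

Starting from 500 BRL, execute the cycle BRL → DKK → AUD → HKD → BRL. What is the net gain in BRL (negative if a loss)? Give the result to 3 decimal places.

500 BRL × 1.026 = 513 DKK
513 DKK × 0.2082 = 106.8066 AUD
106.8066 AUD × 6.474 = 691.4659284 HKD
691.4659284 HKD × 0.5991 = 414.25723770444 BRL
Net change: 414.25723770444 − 500 = -85.74276229556 BRL

-85.743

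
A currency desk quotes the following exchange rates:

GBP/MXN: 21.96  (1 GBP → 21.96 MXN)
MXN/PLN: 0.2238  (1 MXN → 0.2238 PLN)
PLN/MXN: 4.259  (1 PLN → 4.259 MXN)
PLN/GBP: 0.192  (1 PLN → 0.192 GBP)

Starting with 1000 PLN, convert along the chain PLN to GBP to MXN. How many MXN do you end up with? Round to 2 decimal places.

4216.32

1000 PLN × 0.192 = 192 GBP
192 GBP × 21.96 = 4216.32 MXN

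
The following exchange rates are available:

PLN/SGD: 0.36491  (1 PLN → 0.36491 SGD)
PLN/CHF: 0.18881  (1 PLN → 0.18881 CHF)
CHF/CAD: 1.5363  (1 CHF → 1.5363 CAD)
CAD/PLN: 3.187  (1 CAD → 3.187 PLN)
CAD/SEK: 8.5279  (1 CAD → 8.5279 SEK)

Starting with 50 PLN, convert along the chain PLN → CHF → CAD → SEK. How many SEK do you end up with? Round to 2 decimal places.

123.68

50 PLN × 0.18881 = 9.4405 CHF
9.4405 CHF × 1.5363 = 14.50344015 CAD
14.50344015 CAD × 8.5279 = 123.683887255185 SEK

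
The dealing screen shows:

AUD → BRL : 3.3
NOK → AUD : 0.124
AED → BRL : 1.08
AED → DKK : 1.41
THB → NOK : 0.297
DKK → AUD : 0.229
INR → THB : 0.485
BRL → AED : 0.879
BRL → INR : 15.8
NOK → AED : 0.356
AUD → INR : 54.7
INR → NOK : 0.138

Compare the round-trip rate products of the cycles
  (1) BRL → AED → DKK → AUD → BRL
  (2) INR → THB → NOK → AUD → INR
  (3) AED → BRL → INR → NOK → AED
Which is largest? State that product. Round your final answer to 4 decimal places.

(1) 0.879 × 1.41 × 0.229 × 3.3 = 0.93661
(2) 0.485 × 0.297 × 0.124 × 54.7 = 0.97703
(3) 1.08 × 15.8 × 0.138 × 0.356 = 0.83832
Highest is cycle (2) at 0.9770 (≤1, no arbitrage).

0.9770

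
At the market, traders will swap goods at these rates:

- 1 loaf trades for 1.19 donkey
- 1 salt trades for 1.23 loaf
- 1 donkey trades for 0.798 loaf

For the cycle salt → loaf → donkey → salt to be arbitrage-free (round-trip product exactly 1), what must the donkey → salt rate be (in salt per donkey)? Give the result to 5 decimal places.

0.68320

Known legs of the cycle: 1.23 × 1.19 = 1.4637
For no arbitrage the full-cycle product must be 1, so the missing rate is 1 / 1.4637 ≈ 0.6832001.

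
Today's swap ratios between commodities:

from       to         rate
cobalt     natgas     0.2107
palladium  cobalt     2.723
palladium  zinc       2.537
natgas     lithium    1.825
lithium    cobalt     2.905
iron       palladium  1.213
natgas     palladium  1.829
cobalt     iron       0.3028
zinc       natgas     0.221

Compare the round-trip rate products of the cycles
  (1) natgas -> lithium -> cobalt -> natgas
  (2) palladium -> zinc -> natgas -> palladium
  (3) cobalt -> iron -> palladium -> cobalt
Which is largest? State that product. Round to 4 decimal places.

(1) 1.825 × 2.905 × 0.2107 = 1.11705
(2) 2.537 × 0.221 × 1.829 = 1.02548
(3) 0.3028 × 1.213 × 2.723 = 1.00015
Highest is cycle (1) at 1.1171 (>1, arbitrage).

1.1171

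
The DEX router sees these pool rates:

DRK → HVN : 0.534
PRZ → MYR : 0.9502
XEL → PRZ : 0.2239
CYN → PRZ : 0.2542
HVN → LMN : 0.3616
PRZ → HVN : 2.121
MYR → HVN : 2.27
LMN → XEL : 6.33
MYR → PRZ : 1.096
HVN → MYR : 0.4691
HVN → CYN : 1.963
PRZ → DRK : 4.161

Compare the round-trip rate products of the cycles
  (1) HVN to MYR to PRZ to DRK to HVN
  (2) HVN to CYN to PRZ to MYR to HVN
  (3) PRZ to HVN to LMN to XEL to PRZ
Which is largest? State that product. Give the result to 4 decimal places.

(1) 0.4691 × 1.096 × 4.161 × 0.534 = 1.14239
(2) 1.963 × 0.2542 × 0.9502 × 2.27 = 1.07631
(3) 2.121 × 0.3616 × 6.33 × 0.2239 = 1.08699
Highest is cycle (1) at 1.1424 (>1, arbitrage).

1.1424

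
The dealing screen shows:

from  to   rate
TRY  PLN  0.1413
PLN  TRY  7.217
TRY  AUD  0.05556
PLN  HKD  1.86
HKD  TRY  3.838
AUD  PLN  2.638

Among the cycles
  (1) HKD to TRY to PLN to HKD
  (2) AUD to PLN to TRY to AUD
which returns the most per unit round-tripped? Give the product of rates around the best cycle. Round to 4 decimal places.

(1) 3.838 × 0.1413 × 1.86 = 1.00870
(2) 2.638 × 7.217 × 0.05556 = 1.05778
Highest is cycle (2) at 1.0578 (>1, arbitrage).

1.0578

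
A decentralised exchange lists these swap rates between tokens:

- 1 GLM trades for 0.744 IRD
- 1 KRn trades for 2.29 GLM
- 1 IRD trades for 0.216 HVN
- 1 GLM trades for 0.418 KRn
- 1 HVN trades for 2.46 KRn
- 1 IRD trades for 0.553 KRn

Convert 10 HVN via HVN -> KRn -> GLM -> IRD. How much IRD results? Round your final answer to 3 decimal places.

41.912

10 HVN × 2.46 = 24.6 KRn
24.6 KRn × 2.29 = 56.334 GLM
56.334 GLM × 0.744 = 41.912496 IRD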